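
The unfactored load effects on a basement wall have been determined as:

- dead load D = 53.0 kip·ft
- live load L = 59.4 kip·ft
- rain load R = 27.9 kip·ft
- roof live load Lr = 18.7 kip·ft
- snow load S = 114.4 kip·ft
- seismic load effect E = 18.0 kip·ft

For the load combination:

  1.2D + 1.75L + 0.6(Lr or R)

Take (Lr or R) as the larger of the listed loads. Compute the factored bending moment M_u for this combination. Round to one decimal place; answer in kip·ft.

184.3 kip·ft

(Lr or R) → R = 27.9 kip·ft.
1.2(53.0) + 1.75(59.4) + 0.6(27.9) = 184.3
M_u = 184.3 kip·ft.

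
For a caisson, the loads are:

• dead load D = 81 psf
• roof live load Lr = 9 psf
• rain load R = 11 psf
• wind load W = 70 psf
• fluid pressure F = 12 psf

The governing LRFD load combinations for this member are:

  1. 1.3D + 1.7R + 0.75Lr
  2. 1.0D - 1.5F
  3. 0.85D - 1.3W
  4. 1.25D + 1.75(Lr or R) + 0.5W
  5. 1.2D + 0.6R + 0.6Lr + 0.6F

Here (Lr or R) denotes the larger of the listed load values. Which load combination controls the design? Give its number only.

Combination 4

(Lr or R) → R = 11 psf.
1. 1.3(81) + 1.7(11) + 0.75(9) = 105.30 + 18.70 + 6.75 = 130.75
2. 1.0(81) - 1.5(12) = 81.00 - 18.00 = 63.00
3. 0.85(81) - 1.3(70) = 68.85 - 91.00 = -22.15
4. 1.25(81) + 1.75(11) + 0.5(70) = 101.25 + 19.25 + 35.00 = 155.50
5. 1.2(81) + 0.6(11) + 0.6(9) + 0.6(12) = 97.20 + 6.60 + 5.40 + 7.20 = 116.40
The largest value is 155.50 psf from combination 4.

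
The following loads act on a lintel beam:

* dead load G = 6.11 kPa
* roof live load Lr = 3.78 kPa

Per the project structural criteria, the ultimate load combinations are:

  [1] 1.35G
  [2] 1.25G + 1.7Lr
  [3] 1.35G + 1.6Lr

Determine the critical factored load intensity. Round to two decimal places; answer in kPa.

[1] 1.35(6.11) = 8.25
[2] 1.25(6.11) + 1.7(3.78) = 14.06
[3] 1.35(6.11) + 1.6(3.78) = 8.25 + 6.05 = 14.30
Maximum is from combination 3.

14.30 kPa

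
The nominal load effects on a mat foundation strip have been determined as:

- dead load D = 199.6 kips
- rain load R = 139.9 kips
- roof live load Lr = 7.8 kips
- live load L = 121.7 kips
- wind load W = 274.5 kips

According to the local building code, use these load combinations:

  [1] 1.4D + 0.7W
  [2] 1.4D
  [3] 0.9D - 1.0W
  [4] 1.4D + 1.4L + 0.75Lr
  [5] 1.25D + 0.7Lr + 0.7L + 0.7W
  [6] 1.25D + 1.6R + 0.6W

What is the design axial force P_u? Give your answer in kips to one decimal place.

[1] 1.4(199.6) + 0.7(274.5) = 471.6
[2] 1.4(199.6) = 279.4
[3] 0.9(199.6) - 1.0(274.5) = -94.9
[4] 1.4(199.6) + 1.4(121.7) + 0.75(7.8) = 455.7
[5] 1.25(199.6) + 0.7(7.8) + 0.7(121.7) + 0.7(274.5) = 532.3
[6] 1.25(199.6) + 1.6(139.9) + 0.6(274.5) = 638.0
Maximum is from combination 6.

638.0 kips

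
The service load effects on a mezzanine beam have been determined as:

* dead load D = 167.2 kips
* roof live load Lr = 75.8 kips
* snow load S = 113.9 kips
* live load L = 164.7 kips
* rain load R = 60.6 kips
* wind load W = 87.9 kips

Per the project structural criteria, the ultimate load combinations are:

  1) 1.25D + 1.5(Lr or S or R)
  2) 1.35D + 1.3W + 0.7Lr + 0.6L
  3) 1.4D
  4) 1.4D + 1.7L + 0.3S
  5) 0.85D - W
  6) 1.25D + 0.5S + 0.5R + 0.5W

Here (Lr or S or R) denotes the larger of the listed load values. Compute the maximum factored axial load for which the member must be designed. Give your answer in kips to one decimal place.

548.2 kips

(Lr or S or R) → S = 113.9 kips.
1) 1.25(167.2) + 1.5(113.9) = 209.0 + 170.9 = 379.9
2) 1.35(167.2) + 1.3(87.9) + 0.7(75.8) + 0.6(164.7) = 225.7 + 114.3 + 53.1 + 98.8 = 491.9
3) 1.4(167.2) = 234.1
4) 1.4(167.2) + 1.7(164.7) + 0.3(113.9) = 548.2
5) 0.85(167.2) - 1.0(87.9) = 142.1 - 87.9 = 54.2
6) 1.25(167.2) + 0.5(113.9) + 0.5(60.6) + 0.5(87.9) = 340.2
Maximum is from combination 4.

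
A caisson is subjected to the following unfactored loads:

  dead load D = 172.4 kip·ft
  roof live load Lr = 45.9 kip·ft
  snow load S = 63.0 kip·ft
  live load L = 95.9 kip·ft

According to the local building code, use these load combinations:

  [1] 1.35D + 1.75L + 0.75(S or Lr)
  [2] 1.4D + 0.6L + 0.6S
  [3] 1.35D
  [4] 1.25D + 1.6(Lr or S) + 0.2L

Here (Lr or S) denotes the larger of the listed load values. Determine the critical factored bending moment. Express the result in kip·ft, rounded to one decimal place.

(S or Lr) → S = 63.0 kip·ft; (Lr or S) → S = 63.0 kip·ft.
[1] 1.35(172.4) + 1.75(95.9) + 0.75(63.0) = 232.7 + 167.8 + 47.3 = 447.8
[2] 1.4(172.4) + 0.6(95.9) + 0.6(63.0) = 241.4 + 57.5 + 37.8 = 336.7
[3] 1.35(172.4) = 232.7
[4] 1.25(172.4) + 1.6(63.0) + 0.2(95.9) = 215.5 + 100.8 + 19.2 = 335.5
Combination 1 governs: M_u = 447.8 kip·ft.

447.8 kip·ft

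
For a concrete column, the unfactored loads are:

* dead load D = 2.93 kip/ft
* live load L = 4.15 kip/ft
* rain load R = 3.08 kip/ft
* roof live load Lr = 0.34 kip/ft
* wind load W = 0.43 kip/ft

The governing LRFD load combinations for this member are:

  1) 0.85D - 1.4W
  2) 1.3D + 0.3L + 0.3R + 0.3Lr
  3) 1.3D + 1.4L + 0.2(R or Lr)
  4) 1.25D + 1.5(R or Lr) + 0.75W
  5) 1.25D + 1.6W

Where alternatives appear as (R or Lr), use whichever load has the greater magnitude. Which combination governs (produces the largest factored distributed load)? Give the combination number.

Combination 3

(R or Lr) → R = 3.08 kip/ft.
1) 0.85(2.93) - 1.4(0.43) = 1.89
2) 1.3(2.93) + 0.3(4.15) + 0.3(3.08) + 0.3(0.34) = 6.08
3) 1.3(2.93) + 1.4(4.15) + 0.2(3.08) = 10.24
4) 1.25(2.93) + 1.5(3.08) + 0.75(0.43) = 8.61
5) 1.25(2.93) + 1.6(0.43) = 4.35
The largest value is 10.24 kip/ft from combination 3.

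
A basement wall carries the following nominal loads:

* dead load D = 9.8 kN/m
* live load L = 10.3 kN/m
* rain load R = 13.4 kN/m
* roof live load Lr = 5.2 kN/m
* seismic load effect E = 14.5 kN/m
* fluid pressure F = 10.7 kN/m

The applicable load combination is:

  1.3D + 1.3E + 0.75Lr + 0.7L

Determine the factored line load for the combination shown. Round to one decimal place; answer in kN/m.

1.3(9.8) + 1.3(14.5) + 0.75(5.2) + 0.7(10.3) = 42.7
w_u = 42.7 kN/m.

42.7 kN/m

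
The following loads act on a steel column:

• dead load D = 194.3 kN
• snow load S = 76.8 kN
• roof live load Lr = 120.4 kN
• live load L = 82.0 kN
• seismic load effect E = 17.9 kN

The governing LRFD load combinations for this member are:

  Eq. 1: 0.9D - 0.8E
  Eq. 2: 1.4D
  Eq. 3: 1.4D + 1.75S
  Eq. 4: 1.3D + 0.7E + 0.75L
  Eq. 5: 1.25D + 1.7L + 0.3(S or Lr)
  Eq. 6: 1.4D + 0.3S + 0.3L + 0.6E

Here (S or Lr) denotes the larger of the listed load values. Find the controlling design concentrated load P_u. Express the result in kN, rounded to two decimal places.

418.40 kN

(S or Lr) → Lr = 120.4 kN.
Eq. 1: 0.9(194.3) - 0.8(17.9) = 160.55
Eq. 2: 1.4(194.3) = 272.02
Eq. 3: 1.4(194.3) + 1.75(76.8) = 406.42
Eq. 4: 1.3(194.3) + 0.7(17.9) + 0.75(82.0) = 326.62
Eq. 5: 1.25(194.3) + 1.7(82.0) + 0.3(120.4) = 418.40
Eq. 6: 1.4(194.3) + 0.3(76.8) + 0.3(82.0) + 0.6(17.9) = 330.40
The controlling combination is 5, giving 418.40 kN.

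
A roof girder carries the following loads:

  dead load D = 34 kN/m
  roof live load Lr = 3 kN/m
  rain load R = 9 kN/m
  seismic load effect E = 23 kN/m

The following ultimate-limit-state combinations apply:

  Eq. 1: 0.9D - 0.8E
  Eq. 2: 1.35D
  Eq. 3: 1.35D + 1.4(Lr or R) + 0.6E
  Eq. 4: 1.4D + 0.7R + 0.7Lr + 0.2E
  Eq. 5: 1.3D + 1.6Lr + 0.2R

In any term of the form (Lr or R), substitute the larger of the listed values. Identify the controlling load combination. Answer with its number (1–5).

(Lr or R) → R = 9 kN/m.
Eq. 1: 0.9(34) - 0.8(23) = 12.2
Eq. 2: 1.35(34) = 45.9
Eq. 3: 1.35(34) + 1.4(9) + 0.6(23) = 72.3
Eq. 4: 1.4(34) + 0.7(9) + 0.7(3) + 0.2(23) = 60.6
Eq. 5: 1.3(34) + 1.6(3) + 0.2(9) = 50.8
The largest value is 72.3 kN/m from combination 3.

Combination 3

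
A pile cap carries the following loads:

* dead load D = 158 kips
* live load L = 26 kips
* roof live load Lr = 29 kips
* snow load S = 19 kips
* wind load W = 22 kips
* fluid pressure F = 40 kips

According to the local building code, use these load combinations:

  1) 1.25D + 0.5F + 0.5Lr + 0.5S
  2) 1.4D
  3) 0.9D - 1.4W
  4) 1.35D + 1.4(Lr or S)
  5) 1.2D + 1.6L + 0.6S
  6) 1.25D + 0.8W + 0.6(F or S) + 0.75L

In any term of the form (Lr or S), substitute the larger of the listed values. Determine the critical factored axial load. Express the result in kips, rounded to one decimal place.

(Lr or S) → Lr = 29 kips; (F or S) → F = 40 kips.
1) 1.25(158) + 0.5(40) + 0.5(29) + 0.5(19) = 197.5 + 20.0 + 14.5 + 9.5 = 241.5
2) 1.4(158) = 221.2
3) 0.9(158) - 1.4(22) = 142.2 - 30.8 = 111.4
4) 1.35(158) + 1.4(29) = 213.3 + 40.6 = 253.9
5) 1.2(158) + 1.6(26) + 0.6(19) = 189.6 + 41.6 + 11.4 = 242.6
6) 1.25(158) + 0.8(22) + 0.6(40) + 0.75(26) = 197.5 + 17.6 + 24.0 + 19.5 = 258.6
Maximum is from combination 6.

258.6 kips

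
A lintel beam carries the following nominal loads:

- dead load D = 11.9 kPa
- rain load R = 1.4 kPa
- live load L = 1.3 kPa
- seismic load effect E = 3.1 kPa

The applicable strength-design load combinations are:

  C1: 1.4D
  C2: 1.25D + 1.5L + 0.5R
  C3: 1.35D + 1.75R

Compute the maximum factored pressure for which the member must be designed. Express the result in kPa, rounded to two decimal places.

C1: 1.4(11.9) = 16.66
C2: 1.25(11.9) + 1.5(1.3) + 0.5(1.4) = 17.53
C3: 1.35(11.9) + 1.75(1.4) = 18.52
The controlling combination is 3, giving 18.52 kPa.

18.52 kPa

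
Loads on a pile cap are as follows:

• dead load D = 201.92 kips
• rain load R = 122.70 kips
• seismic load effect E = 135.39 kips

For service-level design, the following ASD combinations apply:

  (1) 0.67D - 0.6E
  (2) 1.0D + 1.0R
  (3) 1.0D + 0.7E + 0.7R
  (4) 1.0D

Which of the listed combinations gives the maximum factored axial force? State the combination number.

Combination 3

(1) 0.67(201.92) - 0.6(135.39) = 54.05
(2) 1.0(201.92) + 1.0(122.70) = 201.92 + 122.70 = 324.62
(3) 1.0(201.92) + 0.7(135.39) + 0.7(122.70) = 201.92 + 94.77 + 85.89 = 382.58
(4) 1.0(201.92) = 201.92
The largest value is 382.58 kips from combination 3.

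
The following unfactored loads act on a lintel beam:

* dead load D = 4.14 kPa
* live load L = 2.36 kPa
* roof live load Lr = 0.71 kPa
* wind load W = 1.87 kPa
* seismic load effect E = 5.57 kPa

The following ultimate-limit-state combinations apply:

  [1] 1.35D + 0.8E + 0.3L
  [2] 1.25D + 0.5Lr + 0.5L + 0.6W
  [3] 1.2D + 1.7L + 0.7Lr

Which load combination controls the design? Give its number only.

Combination 1

[1] 1.35(4.14) + 0.8(5.57) + 0.3(2.36) = 10.75
[2] 1.25(4.14) + 0.5(0.71) + 0.5(2.36) + 0.6(1.87) = 7.83
[3] 1.2(4.14) + 1.7(2.36) + 0.7(0.71) = 9.48
The largest value is 10.75 kPa from combination 1.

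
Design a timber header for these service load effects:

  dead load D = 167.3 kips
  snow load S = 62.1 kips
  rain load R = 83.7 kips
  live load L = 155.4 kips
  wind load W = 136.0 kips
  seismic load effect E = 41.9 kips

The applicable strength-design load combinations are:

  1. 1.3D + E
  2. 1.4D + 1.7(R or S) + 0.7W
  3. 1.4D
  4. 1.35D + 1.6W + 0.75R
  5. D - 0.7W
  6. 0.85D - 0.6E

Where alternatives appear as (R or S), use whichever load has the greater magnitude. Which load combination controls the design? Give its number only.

(R or S) → R = 83.7 kips.
1. 1.3(167.3) + 1.0(41.9) = 259.39
2. 1.4(167.3) + 1.7(83.7) + 0.7(136.0) = 471.71
3. 1.4(167.3) = 234.22
4. 1.35(167.3) + 1.6(136.0) + 0.75(83.7) = 506.23
5. 1.0(167.3) - 0.7(136.0) = 72.10
6. 0.85(167.3) - 0.6(41.9) = 117.07
The largest value is 506.23 kips from combination 4.

Combination 4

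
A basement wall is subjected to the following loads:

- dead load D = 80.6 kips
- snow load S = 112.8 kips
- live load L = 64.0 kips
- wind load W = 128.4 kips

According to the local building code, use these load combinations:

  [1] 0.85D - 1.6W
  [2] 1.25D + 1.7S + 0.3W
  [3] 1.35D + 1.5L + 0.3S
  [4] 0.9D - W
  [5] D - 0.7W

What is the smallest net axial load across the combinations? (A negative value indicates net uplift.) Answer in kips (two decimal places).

[1] 0.85(80.6) - 1.6(128.4) = 68.51 - 205.44 = -136.93
[2] 1.25(80.6) + 1.7(112.8) + 0.3(128.4) = 100.75 + 191.76 + 38.52 = 331.03
[3] 1.35(80.6) + 1.5(64.0) + 0.3(112.8) = 108.81 + 96.00 + 33.84 = 238.65
[4] 0.9(80.6) - 1.0(128.4) = 72.54 - 128.40 = -55.86
[5] 1.0(80.6) - 0.7(128.4) = 80.60 - 89.88 = -9.28
Combination 1 gives the minimum: -136.93 kips.

-136.93 kips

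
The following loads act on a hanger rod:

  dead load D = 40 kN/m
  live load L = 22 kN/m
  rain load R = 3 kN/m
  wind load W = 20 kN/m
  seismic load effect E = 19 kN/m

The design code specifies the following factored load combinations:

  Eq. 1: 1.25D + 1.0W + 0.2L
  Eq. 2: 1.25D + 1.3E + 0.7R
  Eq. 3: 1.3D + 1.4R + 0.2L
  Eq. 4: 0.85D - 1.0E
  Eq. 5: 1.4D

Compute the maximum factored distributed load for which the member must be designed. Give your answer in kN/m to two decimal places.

76.80 kN/m

Eq. 1: 1.25(40) + 1.0(20) + 0.2(22) = 74.40
Eq. 2: 1.25(40) + 1.3(19) + 0.7(3) = 76.80
Eq. 3: 1.3(40) + 1.4(3) + 0.2(22) = 60.60
Eq. 4: 0.85(40) - 1.0(19) = 15.00
Eq. 5: 1.4(40) = 56.00
Combination 2 governs: w_u = 76.80 kN/m.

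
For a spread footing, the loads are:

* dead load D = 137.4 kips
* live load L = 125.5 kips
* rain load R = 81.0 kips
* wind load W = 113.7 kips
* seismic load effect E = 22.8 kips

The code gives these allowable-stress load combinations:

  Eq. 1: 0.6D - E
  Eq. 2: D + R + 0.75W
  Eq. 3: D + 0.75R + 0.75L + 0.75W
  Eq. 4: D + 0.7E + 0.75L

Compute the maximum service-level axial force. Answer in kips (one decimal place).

377.6 kips

Eq. 1: 0.6(137.4) - 1.0(22.8) = 82.4 - 22.8 = 59.6
Eq. 2: 1.0(137.4) + 1.0(81.0) + 0.75(113.7) = 137.4 + 81.0 + 85.3 = 303.7
Eq. 3: 1.0(137.4) + 0.75(81.0) + 0.75(125.5) + 0.75(113.7) = 137.4 + 60.8 + 94.1 + 85.3 = 377.6
Eq. 4: 1.0(137.4) + 0.7(22.8) + 0.75(125.5) = 137.4 + 16.0 + 94.1 = 247.5
The controlling combination is 3, giving 377.6 kips.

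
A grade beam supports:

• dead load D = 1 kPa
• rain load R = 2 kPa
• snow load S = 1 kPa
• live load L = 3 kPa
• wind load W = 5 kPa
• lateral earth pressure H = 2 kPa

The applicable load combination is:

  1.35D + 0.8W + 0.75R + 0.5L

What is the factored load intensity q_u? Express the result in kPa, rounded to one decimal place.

1.35(1) + 0.8(5) + 0.75(2) + 0.5(3) = 8.4
q_u = 8.4 kPa.

8.4 kPa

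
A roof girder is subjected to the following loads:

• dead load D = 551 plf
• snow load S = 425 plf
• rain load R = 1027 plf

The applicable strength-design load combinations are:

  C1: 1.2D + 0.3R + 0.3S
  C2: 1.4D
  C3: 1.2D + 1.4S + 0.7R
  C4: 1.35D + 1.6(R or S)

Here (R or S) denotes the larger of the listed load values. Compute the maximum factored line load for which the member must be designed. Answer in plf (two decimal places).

(R or S) → R = 1027 plf.
C1: 1.2(551) + 0.3(1027) + 0.3(425) = 661.20 + 308.10 + 127.50 = 1096.80
C2: 1.4(551) = 771.40
C3: 1.2(551) + 1.4(425) + 0.7(1027) = 661.20 + 595.00 + 718.90 = 1975.10
C4: 1.35(551) + 1.6(1027) = 743.85 + 1643.20 = 2387.05
Maximum is from combination 4.

2387.05 plf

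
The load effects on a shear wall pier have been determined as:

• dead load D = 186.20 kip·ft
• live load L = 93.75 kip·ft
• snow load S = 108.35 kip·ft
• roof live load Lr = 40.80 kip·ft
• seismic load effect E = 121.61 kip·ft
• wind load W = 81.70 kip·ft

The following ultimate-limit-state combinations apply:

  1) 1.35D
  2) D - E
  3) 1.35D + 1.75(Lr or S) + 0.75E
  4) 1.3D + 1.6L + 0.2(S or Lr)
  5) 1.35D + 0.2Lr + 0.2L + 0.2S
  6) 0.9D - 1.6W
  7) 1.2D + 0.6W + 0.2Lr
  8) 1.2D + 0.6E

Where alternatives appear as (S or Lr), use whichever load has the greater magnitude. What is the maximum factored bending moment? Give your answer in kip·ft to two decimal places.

(Lr or S) → S = 108.35 kip·ft; (S or Lr) → S = 108.35 kip·ft.
1) 1.35(186.20) = 251.37
2) 1.0(186.20) - 1.0(121.61) = 64.59
3) 1.35(186.20) + 1.75(108.35) + 0.75(121.61) = 532.19
4) 1.3(186.20) + 1.6(93.75) + 0.2(108.35) = 413.73
5) 1.35(186.20) + 0.2(40.80) + 0.2(93.75) + 0.2(108.35) = 299.95
6) 0.9(186.20) - 1.6(81.70) = 36.86
7) 1.2(186.20) + 0.6(81.70) + 0.2(40.80) = 280.62
8) 1.2(186.20) + 0.6(121.61) = 296.41
Maximum is from combination 3.

532.19 kip·ft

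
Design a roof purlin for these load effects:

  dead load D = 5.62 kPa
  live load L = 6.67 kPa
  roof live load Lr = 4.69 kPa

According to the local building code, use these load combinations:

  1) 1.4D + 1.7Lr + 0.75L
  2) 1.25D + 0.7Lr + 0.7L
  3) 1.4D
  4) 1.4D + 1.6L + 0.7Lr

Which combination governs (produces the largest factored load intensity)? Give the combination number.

Combination 4

1) 1.4(5.62) + 1.7(4.69) + 0.75(6.67) = 7.87 + 7.97 + 5.00 = 20.84
2) 1.25(5.62) + 0.7(4.69) + 0.7(6.67) = 7.03 + 3.28 + 4.67 = 14.98
3) 1.4(5.62) = 7.87
4) 1.4(5.62) + 1.6(6.67) + 0.7(4.69) = 7.87 + 10.67 + 3.28 = 21.82
The largest value is 21.82 kPa from combination 4.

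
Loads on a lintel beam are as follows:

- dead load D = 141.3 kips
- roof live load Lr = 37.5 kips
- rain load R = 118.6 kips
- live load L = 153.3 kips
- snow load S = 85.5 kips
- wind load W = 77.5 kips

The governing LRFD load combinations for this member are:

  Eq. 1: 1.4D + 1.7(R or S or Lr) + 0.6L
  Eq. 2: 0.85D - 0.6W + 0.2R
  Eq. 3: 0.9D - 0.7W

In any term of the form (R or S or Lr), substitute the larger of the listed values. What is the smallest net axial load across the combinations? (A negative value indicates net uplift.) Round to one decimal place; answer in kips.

72.9 kips

(R or S or Lr) → R = 118.6 kips.
Eq. 1: 1.4(141.3) + 1.7(118.6) + 0.6(153.3) = 197.8 + 201.6 + 92.0 = 491.4
Eq. 2: 0.85(141.3) - 0.6(77.5) + 0.2(118.6) = 120.1 - 46.5 + 23.7 = 97.3
Eq. 3: 0.9(141.3) - 0.7(77.5) = 127.2 - 54.3 = 72.9
Combination 3 gives the minimum: 72.9 kips.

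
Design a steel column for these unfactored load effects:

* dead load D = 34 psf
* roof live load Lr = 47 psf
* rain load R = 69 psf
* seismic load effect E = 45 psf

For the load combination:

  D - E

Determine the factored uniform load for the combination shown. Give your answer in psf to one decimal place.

1.0(34) - 1.0(45) = 34.0 - 45.0 = -11.0
q_u = -11.0 psf.

-11.0 psf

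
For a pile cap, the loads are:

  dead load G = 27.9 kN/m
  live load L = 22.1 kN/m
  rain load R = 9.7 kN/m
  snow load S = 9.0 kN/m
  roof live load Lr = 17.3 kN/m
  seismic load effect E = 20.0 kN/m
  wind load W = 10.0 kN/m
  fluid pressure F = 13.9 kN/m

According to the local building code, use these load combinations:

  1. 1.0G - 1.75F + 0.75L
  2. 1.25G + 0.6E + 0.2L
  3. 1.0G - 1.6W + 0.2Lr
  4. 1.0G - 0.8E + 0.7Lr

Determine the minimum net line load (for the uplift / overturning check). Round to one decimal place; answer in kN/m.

1. 1.0(27.9) - 1.75(13.9) + 0.75(22.1) = 20.2
2. 1.25(27.9) + 0.6(20.0) + 0.2(22.1) = 51.3
3. 1.0(27.9) - 1.6(10.0) + 0.2(17.3) = 15.4
4. 1.0(27.9) - 0.8(20.0) + 0.7(17.3) = 24.0
Combination 3 gives the minimum: 15.4 kN/m.

15.4 kN/m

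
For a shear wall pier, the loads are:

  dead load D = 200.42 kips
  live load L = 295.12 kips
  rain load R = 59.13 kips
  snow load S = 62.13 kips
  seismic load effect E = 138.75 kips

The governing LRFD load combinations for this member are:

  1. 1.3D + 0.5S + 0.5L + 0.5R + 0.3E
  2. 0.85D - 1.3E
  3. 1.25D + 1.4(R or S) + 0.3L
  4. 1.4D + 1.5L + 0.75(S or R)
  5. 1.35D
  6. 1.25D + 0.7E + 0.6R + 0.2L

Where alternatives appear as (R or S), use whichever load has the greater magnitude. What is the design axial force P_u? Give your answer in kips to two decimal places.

(R or S) → S = 62.13 kips; (S or R) → S = 62.13 kips.
1. 1.3(200.42) + 0.5(62.13) + 0.5(295.12) + 0.5(59.13) + 0.3(138.75) = 510.36
2. 0.85(200.42) - 1.3(138.75) = 170.36 - 180.38 = -10.02
3. 1.25(200.42) + 1.4(62.13) + 0.3(295.12) = 426.04
4. 1.4(200.42) + 1.5(295.12) + 0.75(62.13) = 280.59 + 442.68 + 46.60 = 769.87
5. 1.35(200.42) = 270.57
6. 1.25(200.42) + 0.7(138.75) + 0.6(59.13) + 0.2(295.12) = 442.15
Combination 4 governs: P_u = 769.87 kips.

769.87 kips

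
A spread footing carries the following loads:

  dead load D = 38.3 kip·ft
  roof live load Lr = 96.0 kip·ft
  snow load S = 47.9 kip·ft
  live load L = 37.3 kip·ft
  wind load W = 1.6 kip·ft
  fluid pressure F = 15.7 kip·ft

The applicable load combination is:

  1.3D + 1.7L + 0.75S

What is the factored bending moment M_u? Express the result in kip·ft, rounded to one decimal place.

149.1 kip·ft

1.3(38.3) + 1.7(37.3) + 0.75(47.9) = 49.8 + 63.4 + 35.9 = 149.1
M_u = 149.1 kip·ft.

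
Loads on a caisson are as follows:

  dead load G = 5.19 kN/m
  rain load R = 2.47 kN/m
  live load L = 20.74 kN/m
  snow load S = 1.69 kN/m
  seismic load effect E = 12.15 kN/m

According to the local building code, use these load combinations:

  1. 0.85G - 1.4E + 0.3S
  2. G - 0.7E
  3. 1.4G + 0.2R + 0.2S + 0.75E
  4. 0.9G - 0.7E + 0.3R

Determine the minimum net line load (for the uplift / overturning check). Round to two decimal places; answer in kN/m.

1. 0.85(5.19) - 1.4(12.15) + 0.3(1.69) = 4.41 - 17.01 + 0.51 = -12.09
2. 1.0(5.19) - 0.7(12.15) = 5.19 - 8.51 = -3.32
3. 1.4(5.19) + 0.2(2.47) + 0.2(1.69) + 0.75(12.15) = 7.27 + 0.49 + 0.34 + 9.11 = 17.21
4. 0.9(5.19) - 0.7(12.15) + 0.3(2.47) = -3.09
Combination 1 gives the minimum: -12.09 kN/m.

-12.09 kN/m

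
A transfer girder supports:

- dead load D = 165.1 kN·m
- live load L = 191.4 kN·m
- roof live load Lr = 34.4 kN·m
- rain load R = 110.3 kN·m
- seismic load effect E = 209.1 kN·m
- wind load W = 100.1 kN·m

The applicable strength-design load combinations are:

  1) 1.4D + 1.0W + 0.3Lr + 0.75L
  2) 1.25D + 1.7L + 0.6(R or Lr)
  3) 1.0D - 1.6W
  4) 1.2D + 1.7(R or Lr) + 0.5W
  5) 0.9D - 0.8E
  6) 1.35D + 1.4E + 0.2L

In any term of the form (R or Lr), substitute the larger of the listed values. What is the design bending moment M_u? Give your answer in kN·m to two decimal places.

(R or Lr) → R = 110.3 kN·m.
1) 1.4(165.1) + 1.0(100.1) + 0.3(34.4) + 0.75(191.4) = 231.14 + 100.10 + 10.32 + 143.55 = 485.11
2) 1.25(165.1) + 1.7(191.4) + 0.6(110.3) = 206.38 + 325.38 + 66.18 = 597.94
3) 1.0(165.1) - 1.6(100.1) = 165.10 - 160.16 = 4.94
4) 1.2(165.1) + 1.7(110.3) + 0.5(100.1) = 198.12 + 187.51 + 50.05 = 435.68
5) 0.9(165.1) - 0.8(209.1) = 148.59 - 167.28 = -18.69
6) 1.35(165.1) + 1.4(209.1) + 0.2(191.4) = 222.89 + 292.74 + 38.28 = 553.91
Maximum is from combination 2.

597.94 kN·m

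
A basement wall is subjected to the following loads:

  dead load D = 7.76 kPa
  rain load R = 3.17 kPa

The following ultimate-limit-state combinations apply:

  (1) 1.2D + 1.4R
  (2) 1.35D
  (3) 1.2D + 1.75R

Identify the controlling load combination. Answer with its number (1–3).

(1) 1.2(7.76) + 1.4(3.17) = 9.31 + 4.44 = 13.75
(2) 1.35(7.76) = 10.48
(3) 1.2(7.76) + 1.75(3.17) = 9.31 + 5.55 = 14.86
The largest value is 14.86 kPa from combination 3.

Combination 3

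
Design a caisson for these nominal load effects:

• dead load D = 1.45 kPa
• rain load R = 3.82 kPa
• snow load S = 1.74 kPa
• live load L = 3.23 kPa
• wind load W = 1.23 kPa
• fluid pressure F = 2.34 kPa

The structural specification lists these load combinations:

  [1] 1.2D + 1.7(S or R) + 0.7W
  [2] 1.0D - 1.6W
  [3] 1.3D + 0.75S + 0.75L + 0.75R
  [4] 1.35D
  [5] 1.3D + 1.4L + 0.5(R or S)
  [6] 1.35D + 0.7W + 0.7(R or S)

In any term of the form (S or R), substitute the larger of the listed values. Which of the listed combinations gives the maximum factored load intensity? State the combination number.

(S or R) → R = 3.82 kPa; (R or S) → R = 3.82 kPa.
[1] 1.2(1.45) + 1.7(3.82) + 0.7(1.23) = 9.10
[2] 1.0(1.45) - 1.6(1.23) = 1.45 - 1.97 = -0.52
[3] 1.3(1.45) + 0.75(1.74) + 0.75(3.23) + 0.75(3.82) = 8.48
[4] 1.35(1.45) = 1.96
[5] 1.3(1.45) + 1.4(3.23) + 0.5(3.82) = 1.89 + 4.52 + 1.91 = 8.32
[6] 1.35(1.45) + 0.7(1.23) + 0.7(3.82) = 1.96 + 0.86 + 2.67 = 5.49
The largest value is 9.10 kPa from combination 1.

Combination 1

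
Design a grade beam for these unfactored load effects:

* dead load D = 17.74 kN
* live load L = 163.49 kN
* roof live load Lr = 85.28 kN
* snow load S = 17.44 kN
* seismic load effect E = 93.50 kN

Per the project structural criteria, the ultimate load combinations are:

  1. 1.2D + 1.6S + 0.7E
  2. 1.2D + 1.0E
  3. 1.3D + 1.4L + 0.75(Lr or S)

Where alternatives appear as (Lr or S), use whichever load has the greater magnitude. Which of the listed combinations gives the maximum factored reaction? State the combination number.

Combination 3

(Lr or S) → Lr = 85.28 kN.
1. 1.2(17.74) + 1.6(17.44) + 0.7(93.50) = 21.29 + 27.90 + 65.45 = 114.64
2. 1.2(17.74) + 1.0(93.50) = 21.29 + 93.50 = 114.79
3. 1.3(17.74) + 1.4(163.49) + 0.75(85.28) = 23.06 + 228.89 + 63.96 = 315.91
The largest value is 315.91 kN from combination 3.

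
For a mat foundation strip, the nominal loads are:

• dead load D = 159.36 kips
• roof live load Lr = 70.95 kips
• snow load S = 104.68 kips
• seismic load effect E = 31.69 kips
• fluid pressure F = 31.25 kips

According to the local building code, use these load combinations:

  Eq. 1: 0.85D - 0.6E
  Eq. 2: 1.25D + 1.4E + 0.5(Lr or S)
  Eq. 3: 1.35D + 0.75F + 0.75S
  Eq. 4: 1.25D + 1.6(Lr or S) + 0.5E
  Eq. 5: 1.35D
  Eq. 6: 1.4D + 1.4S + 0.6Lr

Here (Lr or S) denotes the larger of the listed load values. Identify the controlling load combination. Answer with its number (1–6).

Combination 6

(Lr or S) → S = 104.68 kips.
Eq. 1: 0.85(159.36) - 0.6(31.69) = 116.44
Eq. 2: 1.25(159.36) + 1.4(31.69) + 0.5(104.68) = 295.91
Eq. 3: 1.35(159.36) + 0.75(31.25) + 0.75(104.68) = 317.08
Eq. 4: 1.25(159.36) + 1.6(104.68) + 0.5(31.69) = 382.53
Eq. 5: 1.35(159.36) = 215.14
Eq. 6: 1.4(159.36) + 1.4(104.68) + 0.6(70.95) = 412.23
The largest value is 412.23 kips from combination 6.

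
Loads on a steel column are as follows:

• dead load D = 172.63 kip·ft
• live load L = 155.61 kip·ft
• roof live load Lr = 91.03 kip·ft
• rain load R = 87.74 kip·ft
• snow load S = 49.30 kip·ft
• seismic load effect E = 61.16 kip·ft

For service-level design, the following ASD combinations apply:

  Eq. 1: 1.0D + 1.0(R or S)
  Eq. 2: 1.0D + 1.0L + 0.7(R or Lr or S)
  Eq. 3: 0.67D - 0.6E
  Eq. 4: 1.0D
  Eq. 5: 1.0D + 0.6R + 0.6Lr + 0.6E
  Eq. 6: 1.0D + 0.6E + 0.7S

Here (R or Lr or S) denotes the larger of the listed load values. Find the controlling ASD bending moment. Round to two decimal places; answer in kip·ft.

(R or S) → R = 87.74 kip·ft; (R or Lr or S) → Lr = 91.03 kip·ft.
Eq. 1: 1.0(172.63) + 1.0(87.74) = 172.63 + 87.74 = 260.37
Eq. 2: 1.0(172.63) + 1.0(155.61) + 0.7(91.03) = 172.63 + 155.61 + 63.72 = 391.96
Eq. 3: 0.67(172.63) - 0.6(61.16) = 78.97
Eq. 4: 1.0(172.63) = 172.63
Eq. 5: 1.0(172.63) + 0.6(87.74) + 0.6(91.03) + 0.6(61.16) = 172.63 + 52.64 + 54.62 + 36.70 = 316.59
Eq. 6: 1.0(172.63) + 0.6(61.16) + 0.7(49.30) = 172.63 + 36.70 + 34.51 = 243.84
The controlling combination is 2, giving 391.96 kip·ft.

391.96 kip·ft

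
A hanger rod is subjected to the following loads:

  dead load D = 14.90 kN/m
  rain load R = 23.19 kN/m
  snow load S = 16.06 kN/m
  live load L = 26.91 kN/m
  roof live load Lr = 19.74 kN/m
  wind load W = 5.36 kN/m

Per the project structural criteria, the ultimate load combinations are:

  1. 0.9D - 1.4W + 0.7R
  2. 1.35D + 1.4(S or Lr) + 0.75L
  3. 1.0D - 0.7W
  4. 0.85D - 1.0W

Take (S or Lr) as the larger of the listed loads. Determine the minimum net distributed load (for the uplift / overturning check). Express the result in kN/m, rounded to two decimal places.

7.31 kN/m

(S or Lr) → Lr = 19.74 kN/m.
1. 0.9(14.90) - 1.4(5.36) + 0.7(23.19) = 13.41 - 7.50 + 16.23 = 22.14
2. 1.35(14.90) + 1.4(19.74) + 0.75(26.91) = 67.93
3. 1.0(14.90) - 0.7(5.36) = 14.90 - 3.75 = 11.15
4. 0.85(14.90) - 1.0(5.36) = 12.67 - 5.36 = 7.31
Combination 4 gives the minimum: 7.31 kN/m.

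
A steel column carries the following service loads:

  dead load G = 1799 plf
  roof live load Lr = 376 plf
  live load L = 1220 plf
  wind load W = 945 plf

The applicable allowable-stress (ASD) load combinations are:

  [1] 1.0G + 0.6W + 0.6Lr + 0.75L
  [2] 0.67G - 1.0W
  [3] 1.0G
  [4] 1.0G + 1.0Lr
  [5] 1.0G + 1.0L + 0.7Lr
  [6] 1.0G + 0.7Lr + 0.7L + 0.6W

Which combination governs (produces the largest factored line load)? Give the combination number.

Combination 1

[1] 1.0(1799) + 0.6(945) + 0.6(376) + 0.75(1220) = 1799.00 + 567.00 + 225.60 + 915.00 = 3506.60
[2] 0.67(1799) - 1.0(945) = 1205.33 - 945.00 = 260.33
[3] 1.0(1799) = 1799.00
[4] 1.0(1799) + 1.0(376) = 1799.00 + 376.00 = 2175.00
[5] 1.0(1799) + 1.0(1220) + 0.7(376) = 1799.00 + 1220.00 + 263.20 = 3282.20
[6] 1.0(1799) + 0.7(376) + 0.7(1220) + 0.6(945) = 1799.00 + 263.20 + 854.00 + 567.00 = 3483.20
The largest value is 3506.60 plf from combination 1.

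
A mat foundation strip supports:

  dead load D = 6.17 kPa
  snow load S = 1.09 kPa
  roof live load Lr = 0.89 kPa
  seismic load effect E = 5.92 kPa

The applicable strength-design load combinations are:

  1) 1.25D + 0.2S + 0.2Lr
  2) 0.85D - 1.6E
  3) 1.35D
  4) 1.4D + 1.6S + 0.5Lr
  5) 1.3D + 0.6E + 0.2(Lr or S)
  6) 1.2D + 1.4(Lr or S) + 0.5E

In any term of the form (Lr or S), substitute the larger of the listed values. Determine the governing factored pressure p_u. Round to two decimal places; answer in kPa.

(Lr or S) → S = 1.09 kPa.
1) 1.25(6.17) + 0.2(1.09) + 0.2(0.89) = 8.11
2) 0.85(6.17) - 1.6(5.92) = -4.23
3) 1.35(6.17) = 8.33
4) 1.4(6.17) + 1.6(1.09) + 0.5(0.89) = 10.83
5) 1.3(6.17) + 0.6(5.92) + 0.2(1.09) = 11.79
6) 1.2(6.17) + 1.4(1.09) + 0.5(5.92) = 11.89
Maximum is from combination 6.

11.89 kPa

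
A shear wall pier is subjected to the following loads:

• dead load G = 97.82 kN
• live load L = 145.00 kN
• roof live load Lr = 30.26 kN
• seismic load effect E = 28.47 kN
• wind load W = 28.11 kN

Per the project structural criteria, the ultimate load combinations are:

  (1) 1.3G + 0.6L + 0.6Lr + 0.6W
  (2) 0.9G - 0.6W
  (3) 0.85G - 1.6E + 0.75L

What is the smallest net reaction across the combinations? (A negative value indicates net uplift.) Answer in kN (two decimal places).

71.17 kN

(1) 1.3(97.82) + 0.6(145.00) + 0.6(30.26) + 0.6(28.11) = 249.19
(2) 0.9(97.82) - 0.6(28.11) = 71.17
(3) 0.85(97.82) - 1.6(28.47) + 0.75(145.00) = 146.35
Combination 2 gives the minimum: 71.17 kN.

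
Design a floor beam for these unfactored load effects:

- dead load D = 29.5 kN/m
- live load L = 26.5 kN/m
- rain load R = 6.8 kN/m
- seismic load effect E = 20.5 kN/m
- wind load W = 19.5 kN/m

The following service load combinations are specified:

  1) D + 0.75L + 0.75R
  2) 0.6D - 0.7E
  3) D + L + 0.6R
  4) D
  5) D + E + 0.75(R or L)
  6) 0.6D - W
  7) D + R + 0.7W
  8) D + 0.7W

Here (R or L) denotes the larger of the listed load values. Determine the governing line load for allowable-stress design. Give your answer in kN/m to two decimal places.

(R or L) → L = 26.5 kN/m.
1) 1.0(29.5) + 0.75(26.5) + 0.75(6.8) = 29.50 + 19.88 + 5.10 = 54.48
2) 0.6(29.5) - 0.7(20.5) = 17.70 - 14.35 = 3.35
3) 1.0(29.5) + 1.0(26.5) + 0.6(6.8) = 29.50 + 26.50 + 4.08 = 60.08
4) 1.0(29.5) = 29.50
5) 1.0(29.5) + 1.0(20.5) + 0.75(26.5) = 29.50 + 20.50 + 19.88 = 69.88
6) 0.6(29.5) - 1.0(19.5) = 17.70 - 19.50 = -1.80
7) 1.0(29.5) + 1.0(6.8) + 0.7(19.5) = 29.50 + 6.80 + 13.65 = 49.95
8) 1.0(29.5) + 0.7(19.5) = 29.50 + 13.65 = 43.15
Combination 5 governs: w = 69.88 kN/m.

69.88 kN/m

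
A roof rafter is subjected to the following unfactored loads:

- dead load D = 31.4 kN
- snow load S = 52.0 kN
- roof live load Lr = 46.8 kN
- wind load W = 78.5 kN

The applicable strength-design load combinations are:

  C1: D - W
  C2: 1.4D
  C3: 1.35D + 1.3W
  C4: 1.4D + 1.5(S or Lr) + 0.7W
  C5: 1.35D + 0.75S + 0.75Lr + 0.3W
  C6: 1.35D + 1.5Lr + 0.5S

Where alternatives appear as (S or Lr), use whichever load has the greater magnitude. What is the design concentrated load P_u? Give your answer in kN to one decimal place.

(S or Lr) → S = 52.0 kN.
C1: 1.0(31.4) - 1.0(78.5) = 31.4 - 78.5 = -47.1
C2: 1.4(31.4) = 44.0
C3: 1.35(31.4) + 1.3(78.5) = 144.4
C4: 1.4(31.4) + 1.5(52.0) + 0.7(78.5) = 176.9
C5: 1.35(31.4) + 0.75(52.0) + 0.75(46.8) + 0.3(78.5) = 140.0
C6: 1.35(31.4) + 1.5(46.8) + 0.5(52.0) = 42.4 + 70.2 + 26.0 = 138.6
The controlling combination is 4, giving 176.9 kN.

176.9 kN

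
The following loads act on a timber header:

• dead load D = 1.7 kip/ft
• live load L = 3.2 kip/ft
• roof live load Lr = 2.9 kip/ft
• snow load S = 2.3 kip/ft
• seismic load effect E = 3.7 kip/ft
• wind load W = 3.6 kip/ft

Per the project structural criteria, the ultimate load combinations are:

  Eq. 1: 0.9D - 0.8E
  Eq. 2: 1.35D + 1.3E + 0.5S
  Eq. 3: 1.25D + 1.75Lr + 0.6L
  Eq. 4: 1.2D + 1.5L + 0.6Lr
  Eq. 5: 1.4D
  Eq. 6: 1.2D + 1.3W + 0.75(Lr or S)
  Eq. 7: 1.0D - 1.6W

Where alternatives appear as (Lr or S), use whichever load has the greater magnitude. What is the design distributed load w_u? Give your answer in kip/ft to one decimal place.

9.1 kip/ft

(Lr or S) → Lr = 2.9 kip/ft.
Eq. 1: 0.9(1.7) - 0.8(3.7) = -1.4
Eq. 2: 1.35(1.7) + 1.3(3.7) + 0.5(2.3) = 2.3 + 4.8 + 1.2 = 8.3
Eq. 3: 1.25(1.7) + 1.75(2.9) + 0.6(3.2) = 2.1 + 5.1 + 1.9 = 9.1
Eq. 4: 1.2(1.7) + 1.5(3.2) + 0.6(2.9) = 8.6
Eq. 5: 1.4(1.7) = 2.4
Eq. 6: 1.2(1.7) + 1.3(3.6) + 0.75(2.9) = 2.0 + 4.7 + 2.2 = 8.9
Eq. 7: 1.0(1.7) - 1.6(3.6) = 1.7 - 5.8 = -4.1
Combination 3 governs: w_u = 9.1 kip/ft.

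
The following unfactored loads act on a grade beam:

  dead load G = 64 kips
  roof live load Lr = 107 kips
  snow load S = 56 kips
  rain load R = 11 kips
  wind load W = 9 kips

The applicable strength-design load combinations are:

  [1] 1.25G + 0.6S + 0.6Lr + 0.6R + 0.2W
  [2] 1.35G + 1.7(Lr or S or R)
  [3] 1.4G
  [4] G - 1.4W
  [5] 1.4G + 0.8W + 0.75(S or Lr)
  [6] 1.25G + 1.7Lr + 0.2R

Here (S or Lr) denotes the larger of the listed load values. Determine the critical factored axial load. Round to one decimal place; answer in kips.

268.3 kips

(Lr or S or R) → Lr = 107 kips; (S or Lr) → Lr = 107 kips.
[1] 1.25(64) + 0.6(56) + 0.6(107) + 0.6(11) + 0.2(9) = 80.0 + 33.6 + 64.2 + 6.6 + 1.8 = 186.2
[2] 1.35(64) + 1.7(107) = 86.4 + 181.9 = 268.3
[3] 1.4(64) = 89.6
[4] 1.0(64) - 1.4(9) = 64.0 - 12.6 = 51.4
[5] 1.4(64) + 0.8(9) + 0.75(107) = 89.6 + 7.2 + 80.3 = 177.1
[6] 1.25(64) + 1.7(107) + 0.2(11) = 80.0 + 181.9 + 2.2 = 264.1
Combination 2 governs: P_u = 268.3 kips.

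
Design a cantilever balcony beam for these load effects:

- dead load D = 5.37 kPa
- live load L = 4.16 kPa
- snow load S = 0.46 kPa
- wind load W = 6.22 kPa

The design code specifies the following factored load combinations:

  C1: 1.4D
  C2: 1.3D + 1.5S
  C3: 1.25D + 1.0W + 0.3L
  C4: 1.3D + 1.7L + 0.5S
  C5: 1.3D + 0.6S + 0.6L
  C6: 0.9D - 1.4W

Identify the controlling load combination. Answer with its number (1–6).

C1: 1.4(5.37) = 7.52
C2: 1.3(5.37) + 1.5(0.46) = 6.98 + 0.69 = 7.67
C3: 1.25(5.37) + 1.0(6.22) + 0.3(4.16) = 6.71 + 6.22 + 1.25 = 14.18
C4: 1.3(5.37) + 1.7(4.16) + 0.5(0.46) = 6.98 + 7.07 + 0.23 = 14.28
C5: 1.3(5.37) + 0.6(0.46) + 0.6(4.16) = 9.75
C6: 0.9(5.37) - 1.4(6.22) = 4.83 - 8.71 = -3.88
The largest value is 14.28 kPa from combination 4.

Combination 4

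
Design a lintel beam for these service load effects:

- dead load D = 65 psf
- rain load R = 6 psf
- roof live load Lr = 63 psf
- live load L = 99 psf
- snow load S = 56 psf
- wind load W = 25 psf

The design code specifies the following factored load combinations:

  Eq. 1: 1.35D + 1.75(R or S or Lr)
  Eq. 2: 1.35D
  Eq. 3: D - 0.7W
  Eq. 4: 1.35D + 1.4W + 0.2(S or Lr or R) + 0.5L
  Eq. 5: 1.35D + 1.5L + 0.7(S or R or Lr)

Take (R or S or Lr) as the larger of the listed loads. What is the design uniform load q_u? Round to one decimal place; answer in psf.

(R or S or Lr) → Lr = 63 psf; (S or Lr or R) → Lr = 63 psf; (S or R or Lr) → Lr = 63 psf.
Eq. 1: 1.35(65) + 1.75(63) = 198.0
Eq. 2: 1.35(65) = 87.8
Eq. 3: 1.0(65) - 0.7(25) = 65.0 - 17.5 = 47.5
Eq. 4: 1.35(65) + 1.4(25) + 0.2(63) + 0.5(99) = 87.8 + 35.0 + 12.6 + 49.5 = 184.9
Eq. 5: 1.35(65) + 1.5(99) + 0.7(63) = 87.8 + 148.5 + 44.1 = 280.4
The controlling combination is 5, giving 280.4 psf.

280.4 psf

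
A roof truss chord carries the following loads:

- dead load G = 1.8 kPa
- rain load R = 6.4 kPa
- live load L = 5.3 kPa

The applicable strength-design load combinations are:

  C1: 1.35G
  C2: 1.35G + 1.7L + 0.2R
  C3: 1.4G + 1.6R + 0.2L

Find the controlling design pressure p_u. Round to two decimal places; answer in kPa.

13.82 kPa

C1: 1.35(1.8) = 2.43
C2: 1.35(1.8) + 1.7(5.3) + 0.2(6.4) = 2.43 + 9.01 + 1.28 = 12.72
C3: 1.4(1.8) + 1.6(6.4) + 0.2(5.3) = 2.52 + 10.24 + 1.06 = 13.82
The controlling combination is 3, giving 13.82 kPa.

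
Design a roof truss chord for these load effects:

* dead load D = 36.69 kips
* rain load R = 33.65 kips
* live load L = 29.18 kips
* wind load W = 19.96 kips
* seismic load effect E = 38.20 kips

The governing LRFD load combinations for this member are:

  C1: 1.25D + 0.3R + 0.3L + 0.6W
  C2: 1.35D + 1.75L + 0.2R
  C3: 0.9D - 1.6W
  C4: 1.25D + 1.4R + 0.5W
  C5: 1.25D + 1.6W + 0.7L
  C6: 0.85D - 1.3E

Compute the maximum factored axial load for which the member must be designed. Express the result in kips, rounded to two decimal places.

107.33 kips

C1: 1.25(36.69) + 0.3(33.65) + 0.3(29.18) + 0.6(19.96) = 45.86 + 10.10 + 8.75 + 11.98 = 76.69
C2: 1.35(36.69) + 1.75(29.18) + 0.2(33.65) = 49.53 + 51.07 + 6.73 = 107.33
C3: 0.9(36.69) - 1.6(19.96) = 1.09
C4: 1.25(36.69) + 1.4(33.65) + 0.5(19.96) = 45.86 + 47.11 + 9.98 = 102.95
C5: 1.25(36.69) + 1.6(19.96) + 0.7(29.18) = 98.22
C6: 0.85(36.69) - 1.3(38.20) = 31.19 - 49.66 = -18.47
Maximum is from combination 2.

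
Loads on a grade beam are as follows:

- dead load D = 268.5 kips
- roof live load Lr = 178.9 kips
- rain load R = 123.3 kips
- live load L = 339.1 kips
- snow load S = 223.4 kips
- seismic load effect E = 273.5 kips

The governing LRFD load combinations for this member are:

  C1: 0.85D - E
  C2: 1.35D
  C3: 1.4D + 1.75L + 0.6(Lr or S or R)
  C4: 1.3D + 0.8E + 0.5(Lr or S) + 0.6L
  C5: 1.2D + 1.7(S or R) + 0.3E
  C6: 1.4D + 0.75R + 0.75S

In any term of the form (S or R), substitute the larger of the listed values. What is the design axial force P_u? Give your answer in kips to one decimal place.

(Lr or S or R) → S = 223.4 kips; (Lr or S) → S = 223.4 kips; (S or R) → S = 223.4 kips.
C1: 0.85(268.5) - 1.0(273.5) = 228.2 - 273.5 = -45.3
C2: 1.35(268.5) = 362.5
C3: 1.4(268.5) + 1.75(339.1) + 0.6(223.4) = 1103.4
C4: 1.3(268.5) + 0.8(273.5) + 0.5(223.4) + 0.6(339.1) = 883.0
C5: 1.2(268.5) + 1.7(223.4) + 0.3(273.5) = 784.0
C6: 1.4(268.5) + 0.75(123.3) + 0.75(223.4) = 635.9
Combination 3 governs: P_u = 1103.4 kips.

1103.4 kips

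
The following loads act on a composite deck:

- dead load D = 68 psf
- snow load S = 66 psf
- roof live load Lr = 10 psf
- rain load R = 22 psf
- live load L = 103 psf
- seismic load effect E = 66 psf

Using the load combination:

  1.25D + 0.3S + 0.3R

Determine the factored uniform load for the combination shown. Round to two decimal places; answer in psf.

111.40 psf

1.25(68) + 0.3(66) + 0.3(22) = 111.40
q_u = 111.40 psf.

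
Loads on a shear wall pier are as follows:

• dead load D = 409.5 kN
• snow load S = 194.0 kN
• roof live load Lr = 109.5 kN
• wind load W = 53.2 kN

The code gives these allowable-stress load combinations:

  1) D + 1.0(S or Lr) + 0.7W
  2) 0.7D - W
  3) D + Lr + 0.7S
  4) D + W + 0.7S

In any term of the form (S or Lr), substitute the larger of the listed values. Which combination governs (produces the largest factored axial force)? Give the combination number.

Combination 3

(S or Lr) → S = 194.0 kN.
1) 1.0(409.5) + 1.0(194.0) + 0.7(53.2) = 640.7
2) 0.7(409.5) - 1.0(53.2) = 233.5
3) 1.0(409.5) + 1.0(109.5) + 0.7(194.0) = 654.8
4) 1.0(409.5) + 1.0(53.2) + 0.7(194.0) = 598.5
The largest value is 654.8 kN from combination 3.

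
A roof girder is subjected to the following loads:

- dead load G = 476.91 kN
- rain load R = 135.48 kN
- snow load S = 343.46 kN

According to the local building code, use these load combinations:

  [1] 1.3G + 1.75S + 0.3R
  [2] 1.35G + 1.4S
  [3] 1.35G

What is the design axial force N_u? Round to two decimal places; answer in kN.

[1] 1.3(476.91) + 1.75(343.46) + 0.3(135.48) = 619.98 + 601.06 + 40.64 = 1261.68
[2] 1.35(476.91) + 1.4(343.46) = 643.83 + 480.84 = 1124.67
[3] 1.35(476.91) = 643.83
Maximum is from combination 1.

1261.68 kN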